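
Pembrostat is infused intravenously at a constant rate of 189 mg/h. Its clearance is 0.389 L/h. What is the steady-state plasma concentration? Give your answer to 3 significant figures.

486 mg/L

Css = infusion rate / CL = 189 / 0.389 ≈ 486 mg/L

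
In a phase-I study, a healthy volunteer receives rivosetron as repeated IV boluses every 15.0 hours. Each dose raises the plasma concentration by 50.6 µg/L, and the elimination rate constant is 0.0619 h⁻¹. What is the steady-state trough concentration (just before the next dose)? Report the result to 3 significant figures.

33.1 µg/L

Fraction remaining after one interval: e^(−kτ) = e^(−0.06190 × 15.0) = 0.3951
R = 1 / (1 − 0.3951) = 1.653
Css,max = 50.6 × 1.653 = 83.66 µg/L
Css,min = Css,max × e^(−kτ) = 83.66 × 0.3951 ≈ 33.1 µg/L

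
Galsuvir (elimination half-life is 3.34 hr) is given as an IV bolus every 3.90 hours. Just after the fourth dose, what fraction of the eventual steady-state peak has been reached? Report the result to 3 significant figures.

k = ln 2 / 3.34 = 0.2075 hr⁻¹
f_n = 1 − e^(−nkτ) = 1 − e^(−4 × 0.2075 × 3.90) = 1 − e^(−3.237) = 1 − 0.03926 ≈ 0.961

0.961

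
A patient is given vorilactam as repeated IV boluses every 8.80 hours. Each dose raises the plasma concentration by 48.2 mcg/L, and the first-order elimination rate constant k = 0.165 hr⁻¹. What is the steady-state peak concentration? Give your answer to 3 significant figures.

Fraction remaining after one interval: e^(−kτ) = e^(−0.1650 × 8.80) = 0.2341
R = 1 / (1 − 0.2341) = 1.306
Css,max = 48.2 × 1.306 ≈ 62.9 mcg/L

62.9 mcg/L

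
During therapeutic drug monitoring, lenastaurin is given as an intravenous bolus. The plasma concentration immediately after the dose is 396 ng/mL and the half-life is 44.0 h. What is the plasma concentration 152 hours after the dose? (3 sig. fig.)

36.1 ng/mL

k = ln 2 / 44.0 = 0.01575 h⁻¹
C(t) = C₀ e^(−kt) = 396 × e^(−0.01575 × 152) = 396 × e^(−2.395) = 396 × 0.09122 ≈ 36.1 ng/mL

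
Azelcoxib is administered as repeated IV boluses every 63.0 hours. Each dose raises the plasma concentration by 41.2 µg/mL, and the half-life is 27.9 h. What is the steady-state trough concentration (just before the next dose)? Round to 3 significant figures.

k = ln 2 / 27.9 = 0.02484 h⁻¹
Fraction remaining after one interval: e^(−kτ) = e^(−0.02484 × 63.0) = 0.2091
R = 1 / (1 − 0.2091) = 1.264
Css,max = 41.2 × 1.264 = 52.09 µg/mL
Css,min = Css,max × e^(−kτ) = 52.09 × 0.2091 ≈ 10.9 µg/mL

10.9 µg/mL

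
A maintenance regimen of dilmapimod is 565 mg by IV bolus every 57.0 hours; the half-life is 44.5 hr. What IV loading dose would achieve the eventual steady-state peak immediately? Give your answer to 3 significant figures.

k = ln 2 / 44.5 = 0.01558 hr⁻¹
Accumulation ratio R = 1 / (1 − e^(−kτ)) = 1 / (1 − e^(−0.01558×57.0)) = 1 / (1 − 0.4115) = 1.699
Loading dose = maintenance dose × R = 565 × 1.699 ≈ 960 mg

960 mg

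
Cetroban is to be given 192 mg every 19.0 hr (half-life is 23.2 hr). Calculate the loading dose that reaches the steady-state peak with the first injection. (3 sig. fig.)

443 mg

k = ln 2 / 23.2 = 0.02988 hr⁻¹
Accumulation ratio R = 1 / (1 − e^(−kτ)) = 1 / (1 − e^(−0.02988×19.0)) = 1 / (1 − 0.5668) = 2.309
Loading dose = maintenance dose × R = 192 × 2.309 ≈ 443 mg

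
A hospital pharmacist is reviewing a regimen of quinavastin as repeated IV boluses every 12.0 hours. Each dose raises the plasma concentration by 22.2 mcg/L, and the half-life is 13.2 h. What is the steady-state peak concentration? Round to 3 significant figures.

k = ln 2 / 13.2 = 0.05251 h⁻¹
Fraction remaining after one interval: e^(−kτ) = e^(−0.05251 × 12.0) = 0.5325
R = 1 / (1 − 0.5325) = 2.139
Css,max = 22.2 × 2.139 ≈ 47.5 mcg/L

47.5 mcg/L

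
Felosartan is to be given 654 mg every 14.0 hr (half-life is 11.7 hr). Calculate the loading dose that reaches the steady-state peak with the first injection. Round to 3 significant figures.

1160 mg

k = ln 2 / 11.7 = 0.05924 hr⁻¹
Accumulation ratio R = 1 / (1 − e^(−kτ)) = 1 / (1 − e^(−0.05924×14.0)) = 1 / (1 − 0.4363) = 1.774
Loading dose = maintenance dose × R = 654 × 1.774 ≈ 1160 mg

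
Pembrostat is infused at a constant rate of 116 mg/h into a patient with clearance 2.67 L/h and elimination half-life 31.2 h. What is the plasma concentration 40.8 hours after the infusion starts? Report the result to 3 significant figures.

Css = rate / CL = 116 / 2.67 = 43.45 mg/L
k = ln 2 / 31.2 = 0.02222 h⁻¹
C(t) = Css (1 − e^(−kt)) = 43.45 × (1 − e^(−0.9064)) = 43.45 × 0.5960 ≈ 25.9 mg/L

25.9 mg/L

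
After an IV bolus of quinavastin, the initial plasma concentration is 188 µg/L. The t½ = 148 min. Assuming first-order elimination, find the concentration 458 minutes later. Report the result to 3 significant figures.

k = ln 2 / 148 = 0.004683 min⁻¹
458 min is 3.095 half-lives, so C = 188 × (1/2)^3.095 = 188 × 0.1171 ≈ 22.0 µg/L

22.0 µg/L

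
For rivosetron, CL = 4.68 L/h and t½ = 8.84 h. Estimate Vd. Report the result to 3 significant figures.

k = ln 2 / t½ = ln 2 / 8.84 = 0.07841 h⁻¹
V = CL / k = 4.68 / 0.07841 ≈ 59.7 L

59.7 L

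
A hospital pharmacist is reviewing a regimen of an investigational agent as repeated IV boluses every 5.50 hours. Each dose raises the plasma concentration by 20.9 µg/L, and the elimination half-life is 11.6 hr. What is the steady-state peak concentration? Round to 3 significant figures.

74.6 µg/L

k = ln 2 / 11.6 = 0.05975 hr⁻¹
Fraction remaining after one interval: e^(−kτ) = e^(−0.05975 × 5.50) = 0.7199
R = 1 / (1 − 0.7199) = 3.570
Css,max = 20.9 × 3.570 ≈ 74.6 µg/L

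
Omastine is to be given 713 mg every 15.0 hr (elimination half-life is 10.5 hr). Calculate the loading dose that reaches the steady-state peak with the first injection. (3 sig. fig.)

k = ln 2 / 10.5 = 0.06601 hr⁻¹
Accumulation ratio R = 1 / (1 − e^(−kτ)) = 1 / (1 − e^(−0.06601×15.0)) = 1 / (1 − 0.3715) = 1.591
Loading dose = maintenance dose × R = 713 × 1.591 ≈ 1130 mg

1130 mg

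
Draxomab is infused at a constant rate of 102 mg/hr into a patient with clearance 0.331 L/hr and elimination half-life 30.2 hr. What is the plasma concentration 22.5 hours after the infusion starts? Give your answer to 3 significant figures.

124 µg/mL

Css = rate / CL = 102 / 0.331 = 308.2 µg/mL
k = ln 2 / 30.2 = 0.02295 hr⁻¹
C(t) = Css (1 − e^(−kt)) = 308.2 × (1 − e^(−0.5164)) = 308.2 × 0.4033 ≈ 124 µg/mL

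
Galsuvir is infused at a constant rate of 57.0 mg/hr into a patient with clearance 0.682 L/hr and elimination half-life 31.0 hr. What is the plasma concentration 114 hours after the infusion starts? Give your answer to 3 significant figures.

Css = rate / CL = 57.0 / 0.682 = 83.58 mg/L
k = ln 2 / 31.0 = 0.02236 hr⁻¹
C(t) = Css (1 − e^(−kt)) = 83.58 × (1 − e^(−2.549)) = 83.58 × 0.9218 ≈ 77.0 mg/L

77.0 mg/L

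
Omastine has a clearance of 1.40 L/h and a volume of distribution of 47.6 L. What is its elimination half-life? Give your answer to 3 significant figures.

23.6 hours

k = CL / V = 1.40 / 47.6 = 0.02941 h⁻¹
t½ = ln 2 / k = ln 2 / 0.02941 ≈ 23.6 hours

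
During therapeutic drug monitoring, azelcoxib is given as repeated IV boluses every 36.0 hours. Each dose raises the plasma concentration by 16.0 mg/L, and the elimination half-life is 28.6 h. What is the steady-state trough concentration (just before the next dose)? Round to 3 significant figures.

k = ln 2 / 28.6 = 0.02424 h⁻¹
Fraction remaining after one interval: e^(−kτ) = e^(−0.02424 × 36.0) = 0.4179
R = 1 / (1 − 0.4179) = 1.718
Css,max = 16.0 × 1.718 = 27.49 mg/L
Css,min = Css,max × e^(−kτ) = 27.49 × 0.4179 ≈ 11.5 mg/L

11.5 mg/L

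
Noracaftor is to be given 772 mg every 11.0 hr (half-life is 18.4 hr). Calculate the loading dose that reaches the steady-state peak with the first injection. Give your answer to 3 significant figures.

k = ln 2 / 18.4 = 0.03767 hr⁻¹
Accumulation ratio R = 1 / (1 − e^(−kτ)) = 1 / (1 − e^(−0.03767×11.0)) = 1 / (1 − 0.6607) = 2.948
Loading dose = maintenance dose × R = 772 × 2.948 ≈ 2280 mg

2280 mg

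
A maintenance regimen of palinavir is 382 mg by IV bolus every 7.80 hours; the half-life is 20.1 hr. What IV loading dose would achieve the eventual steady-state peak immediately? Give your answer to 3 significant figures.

k = ln 2 / 20.1 = 0.03448 hr⁻¹
Accumulation ratio R = 1 / (1 − e^(−kτ)) = 1 / (1 − e^(−0.03448×7.80)) = 1 / (1 − 0.7642) = 4.240
Loading dose = maintenance dose × R = 382 × 4.240 ≈ 1620 mg

1620 mg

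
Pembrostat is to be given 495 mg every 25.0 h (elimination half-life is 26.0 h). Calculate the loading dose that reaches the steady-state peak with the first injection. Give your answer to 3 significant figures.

k = ln 2 / 26.0 = 0.02666 h⁻¹
Accumulation ratio R = 1 / (1 − e^(−kτ)) = 1 / (1 − e^(−0.02666×25.0)) = 1 / (1 − 0.5135) = 2.056
Loading dose = maintenance dose × R = 495 × 2.056 ≈ 1020 mg

1020 mg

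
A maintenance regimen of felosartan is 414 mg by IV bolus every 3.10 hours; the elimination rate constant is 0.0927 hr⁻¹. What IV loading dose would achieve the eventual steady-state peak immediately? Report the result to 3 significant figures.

Accumulation ratio R = 1 / (1 − e^(−kτ)) = 1 / (1 − e^(−0.09270×3.10)) = 1 / (1 − 0.7502) = 4.004
Loading dose = maintenance dose × R = 414 × 4.004 ≈ 1660 mg

1660 mg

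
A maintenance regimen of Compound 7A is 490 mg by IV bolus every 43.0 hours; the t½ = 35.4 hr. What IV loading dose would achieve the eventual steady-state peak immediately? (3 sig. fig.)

k = ln 2 / 35.4 = 0.01958 hr⁻¹
Accumulation ratio R = 1 / (1 − e^(−kτ)) = 1 / (1 − e^(−0.01958×43.0)) = 1 / (1 − 0.4309) = 1.757
Loading dose = maintenance dose × R = 490 × 1.757 ≈ 861 mg

861 mg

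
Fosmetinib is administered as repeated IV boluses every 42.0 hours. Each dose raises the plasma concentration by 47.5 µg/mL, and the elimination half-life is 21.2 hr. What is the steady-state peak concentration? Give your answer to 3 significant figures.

k = ln 2 / 21.2 = 0.03270 hr⁻¹
Fraction remaining after one interval: e^(−kτ) = e^(−0.03270 × 42.0) = 0.2533
R = 1 / (1 − 0.2533) = 1.339
Css,max = 47.5 × 1.339 ≈ 63.6 µg/mL

63.6 µg/mL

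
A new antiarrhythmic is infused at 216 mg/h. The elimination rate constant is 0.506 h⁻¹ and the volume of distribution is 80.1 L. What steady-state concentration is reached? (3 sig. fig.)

5.33 mg/L

CL = k · V = 0.506 × 80.1 = 40.53 L/h
Css = rate / CL = 216 / 40.53 ≈ 5.33 mg/L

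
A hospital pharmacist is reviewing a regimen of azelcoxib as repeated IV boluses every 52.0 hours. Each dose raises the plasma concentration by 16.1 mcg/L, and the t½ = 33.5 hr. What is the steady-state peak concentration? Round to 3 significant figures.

k = ln 2 / 33.5 = 0.02069 hr⁻¹
Fraction remaining after one interval: e^(−kτ) = e^(−0.02069 × 52.0) = 0.3410
R = 1 / (1 − 0.3410) = 1.517
Css,max = 16.1 × 1.517 ≈ 24.4 mcg/L

24.4 mcg/L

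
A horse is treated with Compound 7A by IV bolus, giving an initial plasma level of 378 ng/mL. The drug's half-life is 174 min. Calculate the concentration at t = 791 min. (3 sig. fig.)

k = ln 2 / 174 = 0.003984 min⁻¹
C(t) = C₀ e^(−kt) = 378 × e^(−0.003984 × 791) = 378 × e^(−3.151) = 378 × 0.04281 ≈ 16.2 ng/mL

16.2 ng/mL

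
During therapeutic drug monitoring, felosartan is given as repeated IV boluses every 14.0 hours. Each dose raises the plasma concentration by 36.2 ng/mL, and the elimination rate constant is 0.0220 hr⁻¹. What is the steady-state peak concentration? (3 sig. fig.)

Fraction remaining after one interval: e^(−kτ) = e^(−0.02200 × 14.0) = 0.7349
R = 1 / (1 − 0.7349) = 3.772
Css,max = 36.2 × 3.772 ≈ 137 ng/mL

137 ng/mL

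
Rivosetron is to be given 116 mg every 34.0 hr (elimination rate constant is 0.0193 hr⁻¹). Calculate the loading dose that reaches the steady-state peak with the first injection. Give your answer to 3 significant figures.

241 mg

Accumulation ratio R = 1 / (1 − e^(−kτ)) = 1 / (1 − e^(−0.01930×34.0)) = 1 / (1 − 0.5188) = 2.078
Loading dose = maintenance dose × R = 116 × 2.078 ≈ 241 mg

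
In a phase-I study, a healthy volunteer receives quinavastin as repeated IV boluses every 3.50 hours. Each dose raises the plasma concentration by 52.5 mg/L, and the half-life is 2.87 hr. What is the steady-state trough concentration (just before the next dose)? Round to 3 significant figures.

k = ln 2 / 2.87 = 0.2415 hr⁻¹
Fraction remaining after one interval: e^(−kτ) = e^(−0.2415 × 3.50) = 0.4294
R = 1 / (1 − 0.4294) = 1.753
Css,max = 52.5 × 1.753 = 92.01 mg/L
Css,min = Css,max × e^(−kτ) = 92.01 × 0.4294 ≈ 39.5 mg/L

39.5 mg/L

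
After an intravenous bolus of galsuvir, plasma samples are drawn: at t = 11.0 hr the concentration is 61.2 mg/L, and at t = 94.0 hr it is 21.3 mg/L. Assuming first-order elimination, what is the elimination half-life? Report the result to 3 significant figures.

k = ln(C₁/C₂) / (t₂ − t₁) = ln(61.2/21.3) / (94.0 − 11.0)
  = 1.055 / 83.00 = 0.01272 hr⁻¹
t½ = ln 2 / k = ln 2 / 0.01272 ≈ 54.5 hours

54.5 hours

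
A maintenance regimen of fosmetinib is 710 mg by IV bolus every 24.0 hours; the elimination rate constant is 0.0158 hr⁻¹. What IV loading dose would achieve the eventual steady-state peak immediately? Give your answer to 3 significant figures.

Accumulation ratio R = 1 / (1 − e^(−kτ)) = 1 / (1 − e^(−0.01580×24.0)) = 1 / (1 − 0.6844) = 3.169
Loading dose = maintenance dose × R = 710 × 3.169 ≈ 2250 mg

2250 mg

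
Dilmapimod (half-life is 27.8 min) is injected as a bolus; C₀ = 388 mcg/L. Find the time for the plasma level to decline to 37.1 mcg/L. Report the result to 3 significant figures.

k = ln 2 / 27.8 = 0.02493 min⁻¹
C(t) = C₀ e^(−kt)  ⇒  t = ln(C₀/C) / k
t = ln(388/37.1) / 0.02493 = 2.347 / 0.02493 ≈ 94.1 minutes

94.1 minutes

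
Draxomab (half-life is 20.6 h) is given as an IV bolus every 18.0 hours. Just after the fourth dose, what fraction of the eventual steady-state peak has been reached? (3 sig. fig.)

k = ln 2 / 20.6 = 0.03365 h⁻¹
f_n = 1 − e^(−nkτ) = 1 − e^(−4 × 0.03365 × 18.0) = 1 − e^(−2.423) = 1 − 0.08869 ≈ 0.911

0.911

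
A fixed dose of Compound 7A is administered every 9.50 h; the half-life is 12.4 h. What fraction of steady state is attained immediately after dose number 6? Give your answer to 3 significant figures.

0.959

k = ln 2 / 12.4 = 0.05590 h⁻¹
f_n = 1 − e^(−nkτ) = 1 − e^(−6 × 0.05590 × 9.50) = 1 − e^(−3.186) = 1 − 0.04133 ≈ 0.959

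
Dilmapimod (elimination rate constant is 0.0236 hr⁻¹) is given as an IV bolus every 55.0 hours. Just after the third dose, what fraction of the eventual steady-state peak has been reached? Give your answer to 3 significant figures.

f_n = 1 − e^(−nkτ) = 1 − e^(−3 × 0.02360 × 55.0) = 1 − e^(−3.894) = 1 − 0.02036 ≈ 0.980

0.980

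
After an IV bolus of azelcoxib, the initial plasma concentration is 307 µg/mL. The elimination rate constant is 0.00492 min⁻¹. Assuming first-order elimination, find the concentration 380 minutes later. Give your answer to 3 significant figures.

47.3 µg/mL

C(t) = C₀ e^(−kt) = 307 × e^(−0.004920 × 380) = 307 × e^(−1.870) = 307 × 0.1542 ≈ 47.3 µg/mL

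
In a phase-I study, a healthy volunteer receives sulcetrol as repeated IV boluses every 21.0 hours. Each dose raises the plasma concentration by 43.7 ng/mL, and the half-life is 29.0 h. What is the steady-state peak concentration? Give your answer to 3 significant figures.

111 ng/mL

k = ln 2 / 29.0 = 0.02390 h⁻¹
Fraction remaining after one interval: e^(−kτ) = e^(−0.02390 × 21.0) = 0.6054
R = 1 / (1 − 0.6054) = 2.534
Css,max = 43.7 × 2.534 ≈ 111 ng/mL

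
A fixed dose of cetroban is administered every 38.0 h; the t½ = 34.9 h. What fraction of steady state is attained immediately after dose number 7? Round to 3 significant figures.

0.995

k = ln 2 / 34.9 = 0.01986 h⁻¹
f_n = 1 − e^(−nkτ) = 1 − e^(−7 × 0.01986 × 38.0) = 1 − e^(−5.283) = 1 − 0.005077 ≈ 0.995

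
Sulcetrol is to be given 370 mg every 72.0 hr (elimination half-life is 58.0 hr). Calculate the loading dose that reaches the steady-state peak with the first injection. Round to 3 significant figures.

k = ln 2 / 58.0 = 0.01195 hr⁻¹
Accumulation ratio R = 1 / (1 − e^(−kτ)) = 1 / (1 − e^(−0.01195×72.0)) = 1 / (1 − 0.4230) = 1.733
Loading dose = maintenance dose × R = 370 × 1.733 ≈ 641 mg

641 mg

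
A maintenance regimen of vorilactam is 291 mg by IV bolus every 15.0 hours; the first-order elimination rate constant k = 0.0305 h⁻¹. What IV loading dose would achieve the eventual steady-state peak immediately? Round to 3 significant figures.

Accumulation ratio R = 1 / (1 − e^(−kτ)) = 1 / (1 − e^(−0.03050×15.0)) = 1 / (1 − 0.6329) = 2.724
Loading dose = maintenance dose × R = 291 × 2.724 ≈ 793 mg

793 mg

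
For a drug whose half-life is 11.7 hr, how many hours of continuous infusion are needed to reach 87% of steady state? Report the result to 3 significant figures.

34.4 hours

k = ln 2 / 11.7 = 0.05924 hr⁻¹
f = 1 − e^(−kt)  ⇒  t = −ln(1 − f) / k
t = −ln(1 − 0.87) / 0.05924 = 2.040 / 0.05924 ≈ 34.4 hours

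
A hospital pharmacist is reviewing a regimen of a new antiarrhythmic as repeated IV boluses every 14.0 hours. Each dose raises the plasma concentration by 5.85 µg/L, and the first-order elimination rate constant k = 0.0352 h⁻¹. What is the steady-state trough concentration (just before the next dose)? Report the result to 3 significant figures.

Fraction remaining after one interval: e^(−kτ) = e^(−0.03520 × 14.0) = 0.6109
R = 1 / (1 − 0.6109) = 2.570
Css,max = 5.85 × 2.570 = 15.04 µg/L
Css,min = Css,max × e^(−kτ) = 15.04 × 0.6109 ≈ 9.19 µg/L

9.19 µg/L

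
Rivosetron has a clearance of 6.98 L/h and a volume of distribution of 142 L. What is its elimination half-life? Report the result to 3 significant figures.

k = CL / V = 6.98 / 142 = 0.04915 h⁻¹
t½ = ln 2 / k = ln 2 / 0.04915 ≈ 14.1 hours

14.1 hours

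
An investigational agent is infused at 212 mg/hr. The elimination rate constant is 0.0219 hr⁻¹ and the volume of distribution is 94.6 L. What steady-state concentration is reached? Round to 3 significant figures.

102 mg/L

CL = k · V = 0.0219 × 94.6 = 2.072 L/hr
Css = rate / CL = 212 / 2.072 ≈ 102 mg/L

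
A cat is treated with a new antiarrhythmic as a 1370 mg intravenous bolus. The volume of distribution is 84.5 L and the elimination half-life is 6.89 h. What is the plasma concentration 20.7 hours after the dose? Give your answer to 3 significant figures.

2.02 µg/mL

C₀ = dose / V = 1370 / 84.5 = 16.21 µg/mL
k = ln 2 / 6.89 = 0.1006 h⁻¹
C(t) = C₀ e^(−kt) = 16.21 × e^(−0.1006 × 20.7) = 16.21 × e^(−2.082) = 16.21 × 0.1246 ≈ 2.02 µg/mL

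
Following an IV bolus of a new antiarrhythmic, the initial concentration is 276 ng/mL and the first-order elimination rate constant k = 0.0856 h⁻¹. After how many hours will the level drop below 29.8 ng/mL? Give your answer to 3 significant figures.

C(t) = C₀ e^(−kt)  ⇒  t = ln(C₀/C) / k
t = ln(276/29.8) / 0.08560 = 2.226 / 0.08560 ≈ 26.0 hours

26.0 hours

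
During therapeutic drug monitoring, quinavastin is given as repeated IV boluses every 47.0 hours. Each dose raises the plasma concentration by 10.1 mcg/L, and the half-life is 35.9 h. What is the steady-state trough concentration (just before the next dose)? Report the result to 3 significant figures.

6.83 mcg/L

k = ln 2 / 35.9 = 0.01931 h⁻¹
Fraction remaining after one interval: e^(−kτ) = e^(−0.01931 × 47.0) = 0.4035
R = 1 / (1 − 0.4035) = 1.677
Css,max = 10.1 × 1.677 = 16.93 mcg/L
Css,min = Css,max × e^(−kτ) = 16.93 × 0.4035 ≈ 6.83 mcg/L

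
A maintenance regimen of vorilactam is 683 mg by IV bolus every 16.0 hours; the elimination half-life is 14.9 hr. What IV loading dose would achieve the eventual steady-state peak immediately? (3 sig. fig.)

1300 mg

k = ln 2 / 14.9 = 0.04652 hr⁻¹
Accumulation ratio R = 1 / (1 − e^(−kτ)) = 1 / (1 − e^(−0.04652×16.0)) = 1 / (1 − 0.4751) = 1.905
Loading dose = maintenance dose × R = 683 × 1.905 ≈ 1300 mg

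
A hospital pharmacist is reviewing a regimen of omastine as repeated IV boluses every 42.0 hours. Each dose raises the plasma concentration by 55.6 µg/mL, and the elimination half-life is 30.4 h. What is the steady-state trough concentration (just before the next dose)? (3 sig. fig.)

k = ln 2 / 30.4 = 0.02280 h⁻¹
Fraction remaining after one interval: e^(−kτ) = e^(−0.02280 × 42.0) = 0.3838
R = 1 / (1 − 0.3838) = 1.623
Css,max = 55.6 × 1.623 = 90.23 µg/mL
Css,min = Css,max × e^(−kτ) = 90.23 × 0.3838 ≈ 34.6 µg/mL

34.6 µg/mL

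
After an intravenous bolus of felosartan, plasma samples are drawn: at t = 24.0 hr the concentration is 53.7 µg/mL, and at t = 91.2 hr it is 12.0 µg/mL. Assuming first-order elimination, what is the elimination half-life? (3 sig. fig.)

k = ln(C₁/C₂) / (t₂ − t₁) = ln(53.7/12.0) / (91.2 − 24.0)
  = 1.499 / 67.20 = 0.02230 hr⁻¹
t½ = ln 2 / k = ln 2 / 0.02230 ≈ 31.1 hours

31.1 hours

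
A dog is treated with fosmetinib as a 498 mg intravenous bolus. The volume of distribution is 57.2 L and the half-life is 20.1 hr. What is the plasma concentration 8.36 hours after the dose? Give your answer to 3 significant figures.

6.53 µg/mL

C₀ = dose / V = 498 / 57.2 = 8.706 µg/mL
k = ln 2 / 20.1 = 0.03448 hr⁻¹
C(t) = C₀ e^(−kt) = 8.706 × e^(−0.03448 × 8.36) = 8.706 × e^(−0.2883) = 8.706 × 0.7495 ≈ 6.53 µg/mL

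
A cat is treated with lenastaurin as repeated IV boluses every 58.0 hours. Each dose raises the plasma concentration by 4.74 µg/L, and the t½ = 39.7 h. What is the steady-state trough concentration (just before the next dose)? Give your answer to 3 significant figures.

2.70 µg/L

k = ln 2 / 39.7 = 0.01746 h⁻¹
Fraction remaining after one interval: e^(−kτ) = e^(−0.01746 × 58.0) = 0.3633
R = 1 / (1 − 0.3633) = 1.570
Css,max = 4.74 × 1.570 = 7.444 µg/L
Css,min = Css,max × e^(−kτ) = 7.444 × 0.3633 ≈ 2.70 µg/L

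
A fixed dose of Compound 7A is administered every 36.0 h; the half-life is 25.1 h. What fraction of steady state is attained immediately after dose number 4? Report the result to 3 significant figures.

0.981

k = ln 2 / 25.1 = 0.02762 h⁻¹
f_n = 1 − e^(−nkτ) = 1 − e^(−4 × 0.02762 × 36.0) = 1 − e^(−3.977) = 1 − 0.01875 ≈ 0.981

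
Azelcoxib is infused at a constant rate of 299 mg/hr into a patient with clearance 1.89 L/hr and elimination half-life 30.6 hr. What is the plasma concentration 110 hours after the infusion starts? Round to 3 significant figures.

Css = rate / CL = 299 / 1.89 = 158.2 mg/L
k = ln 2 / 30.6 = 0.02265 hr⁻¹
C(t) = Css (1 − e^(−kt)) = 158.2 × (1 − e^(−2.492)) = 158.2 × 0.9172 ≈ 145 mg/L

145 mg/L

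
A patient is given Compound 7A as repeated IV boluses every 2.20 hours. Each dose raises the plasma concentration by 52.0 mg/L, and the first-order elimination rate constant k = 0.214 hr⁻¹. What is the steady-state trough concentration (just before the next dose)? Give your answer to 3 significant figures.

86.5 mg/L

Fraction remaining after one interval: e^(−kτ) = e^(−0.2140 × 2.20) = 0.6245
R = 1 / (1 − 0.6245) = 2.663
Css,max = 52.0 × 2.663 = 138.5 mg/L
Css,min = Css,max × e^(−kτ) = 138.5 × 0.6245 ≈ 86.5 mg/L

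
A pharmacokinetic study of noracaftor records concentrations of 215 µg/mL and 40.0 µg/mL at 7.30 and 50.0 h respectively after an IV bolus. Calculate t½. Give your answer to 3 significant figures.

17.6 hours

k = ln(C₁/C₂) / (t₂ − t₁) = ln(215/40.0) / (50.0 − 7.30)
  = 1.682 / 42.70 = 0.03939 h⁻¹
t½ = ln 2 / k = ln 2 / 0.03939 ≈ 17.6 hours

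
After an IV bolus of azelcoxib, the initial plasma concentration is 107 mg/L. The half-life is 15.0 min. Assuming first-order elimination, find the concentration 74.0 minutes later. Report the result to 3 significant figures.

3.50 mg/L

k = ln 2 / 15.0 = 0.04621 min⁻¹
C(t) = C₀ e^(−kt) = 107 × e^(−0.04621 × 74.0) = 107 × e^(−3.420) = 107 × 0.03273 ≈ 3.50 mg/L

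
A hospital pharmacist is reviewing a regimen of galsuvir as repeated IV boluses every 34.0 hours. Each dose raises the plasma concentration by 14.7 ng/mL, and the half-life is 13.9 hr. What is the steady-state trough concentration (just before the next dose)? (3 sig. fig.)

3.30 ng/mL

k = ln 2 / 13.9 = 0.04987 hr⁻¹
Fraction remaining after one interval: e^(−kτ) = e^(−0.04987 × 34.0) = 0.1835
R = 1 / (1 − 0.1835) = 1.225
Css,max = 14.7 × 1.225 = 18.00 ng/mL
Css,min = Css,max × e^(−kτ) = 18.00 × 0.1835 ≈ 3.30 ng/mL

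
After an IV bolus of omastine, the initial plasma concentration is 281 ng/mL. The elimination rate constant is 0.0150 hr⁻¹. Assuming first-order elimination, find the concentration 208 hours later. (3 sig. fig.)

12.4 ng/mL

C(t) = C₀ e^(−kt) = 281 × e^(−0.01500 × 208) = 281 × e^(−3.120) = 281 × 0.04416 ≈ 12.4 ng/mL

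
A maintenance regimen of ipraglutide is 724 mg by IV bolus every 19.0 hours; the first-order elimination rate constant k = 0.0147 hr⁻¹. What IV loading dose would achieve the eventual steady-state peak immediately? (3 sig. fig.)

2970 mg

Accumulation ratio R = 1 / (1 − e^(−kτ)) = 1 / (1 − e^(−0.01470×19.0)) = 1 / (1 − 0.7563) = 4.104
Loading dose = maintenance dose × R = 724 × 4.104 ≈ 2970 mg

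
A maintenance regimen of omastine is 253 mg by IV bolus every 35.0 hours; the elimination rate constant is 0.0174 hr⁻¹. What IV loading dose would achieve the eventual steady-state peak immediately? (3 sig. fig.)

Accumulation ratio R = 1 / (1 − e^(−kτ)) = 1 / (1 − e^(−0.01740×35.0)) = 1 / (1 − 0.5439) = 2.192
Loading dose = maintenance dose × R = 253 × 2.192 ≈ 555 mg

555 mg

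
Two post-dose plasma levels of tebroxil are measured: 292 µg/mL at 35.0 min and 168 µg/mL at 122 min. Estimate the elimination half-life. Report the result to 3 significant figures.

k = ln(C₁/C₂) / (t₂ − t₁) = ln(292/168) / (122 − 35.0)
  = 0.5528 / 87.00 = 0.006354 min⁻¹
t½ = ln 2 / k = ln 2 / 0.006354 ≈ 109 minutes

109 minutes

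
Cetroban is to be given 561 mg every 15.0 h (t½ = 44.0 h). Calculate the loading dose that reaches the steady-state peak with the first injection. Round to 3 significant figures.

k = ln 2 / 44.0 = 0.01575 h⁻¹
Accumulation ratio R = 1 / (1 − e^(−kτ)) = 1 / (1 − e^(−0.01575×15.0)) = 1 / (1 − 0.7895) = 4.752
Loading dose = maintenance dose × R = 561 × 4.752 ≈ 2670 mg

2670 mg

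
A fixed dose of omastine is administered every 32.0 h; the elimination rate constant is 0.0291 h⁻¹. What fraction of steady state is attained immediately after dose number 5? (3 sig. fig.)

f_n = 1 − e^(−nkτ) = 1 − e^(−5 × 0.02910 × 32.0) = 1 − e^(−4.656) = 1 − 0.009504 ≈ 0.990

0.990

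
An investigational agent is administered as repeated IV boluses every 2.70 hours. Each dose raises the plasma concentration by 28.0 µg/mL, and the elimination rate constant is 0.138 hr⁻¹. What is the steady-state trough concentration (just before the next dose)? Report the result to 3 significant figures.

Fraction remaining after one interval: e^(−kτ) = e^(−0.1380 × 2.70) = 0.6889
R = 1 / (1 − 0.6889) = 3.215
Css,max = 28.0 × 3.215 = 90.02 µg/mL
Css,min = Css,max × e^(−kτ) = 90.02 × 0.6889 ≈ 62.0 µg/mL

62.0 µg/mL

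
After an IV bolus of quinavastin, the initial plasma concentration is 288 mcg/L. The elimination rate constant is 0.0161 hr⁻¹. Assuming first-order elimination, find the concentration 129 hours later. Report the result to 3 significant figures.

36.1 mcg/L

C(t) = C₀ e^(−kt) = 288 × e^(−0.01610 × 129) = 288 × e^(−2.077) = 288 × 0.1253 ≈ 36.1 mcg/L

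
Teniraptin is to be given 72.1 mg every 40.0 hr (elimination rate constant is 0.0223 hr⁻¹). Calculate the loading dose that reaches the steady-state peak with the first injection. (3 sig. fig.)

Accumulation ratio R = 1 / (1 − e^(−kτ)) = 1 / (1 − e^(−0.02230×40.0)) = 1 / (1 − 0.4098) = 1.694
Loading dose = maintenance dose × R = 72.1 × 1.694 ≈ 122 mg

122 mg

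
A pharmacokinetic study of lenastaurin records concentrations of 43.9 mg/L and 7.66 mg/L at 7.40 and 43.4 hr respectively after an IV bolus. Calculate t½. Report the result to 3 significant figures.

14.3 hours

k = ln(C₁/C₂) / (t₂ − t₁) = ln(43.9/7.66) / (43.4 − 7.40)
  = 1.746 / 36.00 = 0.04850 hr⁻¹
t½ = ln 2 / k = ln 2 / 0.04850 ≈ 14.3 hours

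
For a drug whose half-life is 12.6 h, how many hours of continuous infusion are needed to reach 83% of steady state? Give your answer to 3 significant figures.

k = ln 2 / 12.6 = 0.05501 h⁻¹
f = 1 − e^(−kt)  ⇒  t = −ln(1 − f) / k
t = −ln(1 − 0.83) / 0.05501 = 1.772 / 0.05501 ≈ 32.2 hours

32.2 hours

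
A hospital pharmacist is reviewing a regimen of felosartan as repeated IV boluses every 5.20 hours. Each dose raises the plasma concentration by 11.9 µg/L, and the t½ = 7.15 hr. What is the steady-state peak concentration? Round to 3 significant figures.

k = ln 2 / 7.15 = 0.09694 hr⁻¹
Fraction remaining after one interval: e^(−kτ) = e^(−0.09694 × 5.20) = 0.6040
R = 1 / (1 − 0.6040) = 2.526
Css,max = 11.9 × 2.526 ≈ 30.1 µg/L

30.1 µg/L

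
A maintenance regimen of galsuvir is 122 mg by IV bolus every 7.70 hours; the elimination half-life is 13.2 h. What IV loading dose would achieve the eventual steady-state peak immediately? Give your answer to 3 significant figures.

367 mg

k = ln 2 / 13.2 = 0.05251 h⁻¹
Accumulation ratio R = 1 / (1 − e^(−kτ)) = 1 / (1 − e^(−0.05251×7.70)) = 1 / (1 − 0.6674) = 3.007
Loading dose = maintenance dose × R = 122 × 3.007 ≈ 367 mg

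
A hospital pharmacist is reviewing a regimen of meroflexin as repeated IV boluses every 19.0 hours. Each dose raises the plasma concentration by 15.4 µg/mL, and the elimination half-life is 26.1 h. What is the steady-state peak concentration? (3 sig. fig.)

k = ln 2 / 26.1 = 0.02656 h⁻¹
Fraction remaining after one interval: e^(−kτ) = e^(−0.02656 × 19.0) = 0.6038
R = 1 / (1 − 0.6038) = 2.524
Css,max = 15.4 × 2.524 ≈ 38.9 µg/mL

38.9 µg/mL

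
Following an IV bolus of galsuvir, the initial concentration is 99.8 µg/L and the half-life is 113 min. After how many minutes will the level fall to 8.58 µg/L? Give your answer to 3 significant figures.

400 minutes

k = ln 2 / 113 = 0.006134 min⁻¹
C(t) = C₀ e^(−kt)  ⇒  t = ln(C₀/C) / k
t = ln(99.8/8.58) / 0.006134 = 2.454 / 0.006134 ≈ 400 minutes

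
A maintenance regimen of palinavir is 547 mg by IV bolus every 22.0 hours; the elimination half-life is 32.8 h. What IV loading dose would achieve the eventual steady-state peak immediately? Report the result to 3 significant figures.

k = ln 2 / 32.8 = 0.02113 h⁻¹
Accumulation ratio R = 1 / (1 − e^(−kτ)) = 1 / (1 − e^(−0.02113×22.0)) = 1 / (1 − 0.6282) = 2.690
Loading dose = maintenance dose × R = 547 × 2.690 ≈ 1470 mg

1470 mg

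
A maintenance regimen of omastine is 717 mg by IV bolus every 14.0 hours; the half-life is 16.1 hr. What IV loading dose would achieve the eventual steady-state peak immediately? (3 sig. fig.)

1580 mg

k = ln 2 / 16.1 = 0.04305 hr⁻¹
Accumulation ratio R = 1 / (1 − e^(−kτ)) = 1 / (1 − e^(−0.04305×14.0)) = 1 / (1 − 0.5473) = 2.209
Loading dose = maintenance dose × R = 717 × 2.209 ≈ 1580 mg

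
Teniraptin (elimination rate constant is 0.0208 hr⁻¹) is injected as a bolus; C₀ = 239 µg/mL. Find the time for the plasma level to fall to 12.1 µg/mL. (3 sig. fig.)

143 hours

C(t) = C₀ e^(−kt)  ⇒  t = ln(C₀/C) / k
t = ln(239/12.1) / 0.02080 = 2.983 / 0.02080 ≈ 143 hours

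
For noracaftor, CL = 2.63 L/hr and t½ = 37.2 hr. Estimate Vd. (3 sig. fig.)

141 L

k = ln 2 / t½ = ln 2 / 37.2 = 0.01863 hr⁻¹
V = CL / k = 2.63 / 0.01863 ≈ 141 L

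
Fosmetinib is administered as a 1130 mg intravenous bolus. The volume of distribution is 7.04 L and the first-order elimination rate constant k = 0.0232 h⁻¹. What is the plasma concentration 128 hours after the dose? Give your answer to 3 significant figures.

8.24 mg/L

C₀ = dose / V = 1130 / 7.04 = 160.5 mg/L
C(t) = C₀ e^(−kt) = 160.5 × e^(−0.02320 × 128) = 160.5 × e^(−2.970) = 160.5 × 0.05132 ≈ 8.24 mg/L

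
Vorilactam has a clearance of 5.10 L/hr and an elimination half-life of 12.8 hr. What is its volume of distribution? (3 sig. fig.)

94.2 L

k = ln 2 / t½ = ln 2 / 12.8 = 0.05415 hr⁻¹
V = CL / k = 5.10 / 0.05415 ≈ 94.2 L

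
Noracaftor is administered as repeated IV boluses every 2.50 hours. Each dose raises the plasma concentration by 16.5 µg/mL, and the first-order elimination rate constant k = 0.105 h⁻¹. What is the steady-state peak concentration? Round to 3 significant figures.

Fraction remaining after one interval: e^(−kτ) = e^(−0.1050 × 2.50) = 0.7691
R = 1 / (1 − 0.7691) = 4.331
Css,max = 16.5 × 4.331 ≈ 71.5 µg/mL

71.5 µg/mL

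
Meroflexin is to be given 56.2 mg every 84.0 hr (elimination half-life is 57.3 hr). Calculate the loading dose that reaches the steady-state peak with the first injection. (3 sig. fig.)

88.1 mg

k = ln 2 / 57.3 = 0.01210 hr⁻¹
Accumulation ratio R = 1 / (1 − e^(−kτ)) = 1 / (1 − e^(−0.01210×84.0)) = 1 / (1 − 0.3620) = 1.567
Loading dose = maintenance dose × R = 56.2 × 1.567 ≈ 88.1 mg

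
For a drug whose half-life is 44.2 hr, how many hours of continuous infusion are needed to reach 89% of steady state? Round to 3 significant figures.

141 hours

k = ln 2 / 44.2 = 0.01568 hr⁻¹
f = 1 − e^(−kt)  ⇒  t = −ln(1 − f) / k
t = −ln(1 − 0.89) / 0.01568 = 2.207 / 0.01568 ≈ 141 hours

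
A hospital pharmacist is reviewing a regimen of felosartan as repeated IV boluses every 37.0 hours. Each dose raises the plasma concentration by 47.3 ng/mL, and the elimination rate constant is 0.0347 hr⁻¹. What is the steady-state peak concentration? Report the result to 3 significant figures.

65.4 ng/mL

Fraction remaining after one interval: e^(−kτ) = e^(−0.03470 × 37.0) = 0.2770
R = 1 / (1 − 0.2770) = 1.383
Css,max = 47.3 × 1.383 ≈ 65.4 ng/mL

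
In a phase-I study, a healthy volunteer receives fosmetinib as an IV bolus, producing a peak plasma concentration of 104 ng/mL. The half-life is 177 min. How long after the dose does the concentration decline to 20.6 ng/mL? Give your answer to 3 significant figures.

k = ln 2 / 177 = 0.003916 min⁻¹
C(t) = C₀ e^(−kt)  ⇒  t = ln(C₀/C) / k
t = ln(104/20.6) / 0.003916 = 1.619 / 0.003916 ≈ 413 minutes

413 minutes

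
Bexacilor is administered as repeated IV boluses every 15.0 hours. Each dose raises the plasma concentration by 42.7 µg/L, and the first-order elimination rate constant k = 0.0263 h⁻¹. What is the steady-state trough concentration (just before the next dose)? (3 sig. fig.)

Fraction remaining after one interval: e^(−kτ) = e^(−0.02630 × 15.0) = 0.6740
R = 1 / (1 − 0.6740) = 3.068
Css,max = 42.7 × 3.068 = 131.0 µg/L
Css,min = Css,max × e^(−kτ) = 131.0 × 0.6740 ≈ 88.3 µg/L

88.3 µg/L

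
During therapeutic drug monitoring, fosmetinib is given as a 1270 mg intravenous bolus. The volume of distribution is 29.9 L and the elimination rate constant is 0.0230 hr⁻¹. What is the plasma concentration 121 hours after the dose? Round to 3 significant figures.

2.63 mg/L

C₀ = dose / V = 1270 / 29.9 = 42.47 mg/L
C(t) = C₀ e^(−kt) = 42.47 × e^(−0.02300 × 121) = 42.47 × e^(−2.783) = 42.47 × 0.06185 ≈ 2.63 mg/L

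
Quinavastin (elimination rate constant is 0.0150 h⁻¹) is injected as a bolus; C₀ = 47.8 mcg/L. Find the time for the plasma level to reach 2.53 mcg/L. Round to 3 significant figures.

196 hours

C(t) = C₀ e^(−kt)  ⇒  t = ln(C₀/C) / k
t = ln(47.8/2.53) / 0.01500 = 2.939 / 0.01500 ≈ 196 hours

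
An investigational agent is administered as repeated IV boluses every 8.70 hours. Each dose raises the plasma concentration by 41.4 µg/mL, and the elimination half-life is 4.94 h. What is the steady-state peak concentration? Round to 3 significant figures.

k = ln 2 / 4.94 = 0.1403 h⁻¹
Fraction remaining after one interval: e^(−kτ) = e^(−0.1403 × 8.70) = 0.2950
R = 1 / (1 − 0.2950) = 1.418
Css,max = 41.4 × 1.418 ≈ 58.7 µg/mL

58.7 µg/mL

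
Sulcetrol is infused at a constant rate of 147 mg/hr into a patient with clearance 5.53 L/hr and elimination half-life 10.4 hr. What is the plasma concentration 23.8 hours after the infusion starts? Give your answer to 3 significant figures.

21.1 µg/mL

Css = rate / CL = 147 / 5.53 = 26.58 µg/mL
k = ln 2 / 10.4 = 0.06665 hr⁻¹
C(t) = Css (1 − e^(−kt)) = 26.58 × (1 − e^(−1.586)) = 26.58 × 0.7953 ≈ 21.1 µg/mL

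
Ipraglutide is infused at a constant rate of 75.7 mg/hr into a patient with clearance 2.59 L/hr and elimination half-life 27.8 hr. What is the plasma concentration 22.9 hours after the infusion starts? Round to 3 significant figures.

Css = rate / CL = 75.7 / 2.59 = 29.23 mg/L
k = ln 2 / 27.8 = 0.02493 hr⁻¹
C(t) = Css (1 − e^(−kt)) = 29.23 × (1 − e^(−0.5710)) = 29.23 × 0.4350 ≈ 12.7 mg/L

12.7 mg/L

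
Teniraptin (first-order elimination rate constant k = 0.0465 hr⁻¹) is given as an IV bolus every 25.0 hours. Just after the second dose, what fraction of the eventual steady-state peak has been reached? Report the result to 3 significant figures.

0.902

f_n = 1 − e^(−nkτ) = 1 − e^(−2 × 0.04650 × 25.0) = 1 − e^(−2.325) = 1 − 0.09778 ≈ 0.902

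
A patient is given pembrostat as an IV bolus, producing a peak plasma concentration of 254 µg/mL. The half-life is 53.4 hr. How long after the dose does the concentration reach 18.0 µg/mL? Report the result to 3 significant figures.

204 hours

k = ln 2 / 53.4 = 0.01298 hr⁻¹
C(t) = C₀ e^(−kt)  ⇒  t = ln(C₀/C) / k
t = ln(254/18.0) / 0.01298 = 2.647 / 0.01298 ≈ 204 hours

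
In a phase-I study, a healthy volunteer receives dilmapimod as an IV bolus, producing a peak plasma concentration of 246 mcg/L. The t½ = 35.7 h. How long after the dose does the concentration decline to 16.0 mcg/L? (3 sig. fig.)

141 hours

k = ln 2 / 35.7 = 0.01942 h⁻¹
C(t) = C₀ e^(−kt)  ⇒  t = ln(C₀/C) / k
t = ln(246/16.0) / 0.01942 = 2.733 / 0.01942 ≈ 141 hours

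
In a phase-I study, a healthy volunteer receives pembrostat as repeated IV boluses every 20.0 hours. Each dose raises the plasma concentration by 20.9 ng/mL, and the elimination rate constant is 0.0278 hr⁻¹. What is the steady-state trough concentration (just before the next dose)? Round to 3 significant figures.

28.1 ng/mL

Fraction remaining after one interval: e^(−kτ) = e^(−0.02780 × 20.0) = 0.5735
R = 1 / (1 − 0.5735) = 2.345
Css,max = 20.9 × 2.345 = 49.00 ng/mL
Css,min = Css,max × e^(−kτ) = 49.00 × 0.5735 ≈ 28.1 ng/mL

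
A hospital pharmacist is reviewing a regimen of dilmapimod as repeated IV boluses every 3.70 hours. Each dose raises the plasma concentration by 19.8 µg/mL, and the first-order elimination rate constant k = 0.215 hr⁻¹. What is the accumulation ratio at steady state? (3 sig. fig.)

1.82

Fraction remaining after one interval: e^(−kτ) = e^(−0.2150 × 3.70) = 0.4514
R = 1 / (1 − 0.4514) = 1 / 0.5486 ≈ 1.82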